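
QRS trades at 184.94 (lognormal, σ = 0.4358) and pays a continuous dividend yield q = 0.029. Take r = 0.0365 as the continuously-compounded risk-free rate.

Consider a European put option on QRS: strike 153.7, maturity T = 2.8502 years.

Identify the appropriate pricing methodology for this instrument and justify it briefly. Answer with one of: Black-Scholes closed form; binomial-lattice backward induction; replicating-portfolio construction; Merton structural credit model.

Key observation: with QRS following a GBM at constant σ and r, the European put struck at 153.7 prices in closed form — nothing here needs a stepwise model or a balance sheet.

framework: Black-Scholes closed form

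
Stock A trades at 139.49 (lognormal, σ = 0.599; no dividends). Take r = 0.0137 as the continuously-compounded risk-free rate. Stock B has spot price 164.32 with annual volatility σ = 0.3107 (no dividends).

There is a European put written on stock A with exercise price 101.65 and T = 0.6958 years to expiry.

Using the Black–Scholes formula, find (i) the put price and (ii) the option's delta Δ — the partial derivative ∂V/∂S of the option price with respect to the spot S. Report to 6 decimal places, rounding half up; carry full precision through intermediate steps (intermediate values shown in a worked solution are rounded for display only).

price = 9.006736
Δ = -0.183460

σ√T = 0.599·√0.6958 = 0.499654
d₁ = (ln(S/K) + (r+σ²/2)T) / (σ√T) = (ln(139.49/101.65) + (0.0137+0.599²/2)·0.6958) / 0.499654 = (0.316457 + 0.134359) / 0.499654 = 0.902258
d₂ = d₁ − σ√T = 0.902258 − 0.499654 = 0.402605
e^{−rT} = 0.990513
N(−d₁) = 0.183460,  N(−d₂) = 0.343619
Put price V = K·e^{−rT}·N(−d₂) − S·N(−d₁) = 34.597543 − 25.590807 = 9.006736
Δ = −N(−d₁) = -0.183460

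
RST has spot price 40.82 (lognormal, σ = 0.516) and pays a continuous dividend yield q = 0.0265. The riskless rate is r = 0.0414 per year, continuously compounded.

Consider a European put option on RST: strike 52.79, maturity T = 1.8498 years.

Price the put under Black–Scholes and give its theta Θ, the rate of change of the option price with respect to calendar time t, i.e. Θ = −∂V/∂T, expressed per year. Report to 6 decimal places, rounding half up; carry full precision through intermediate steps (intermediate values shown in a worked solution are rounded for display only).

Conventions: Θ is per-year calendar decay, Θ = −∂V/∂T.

σ√T = 0.516·√1.8498 = 0.701798
d₁ = (ln(S/K) + (r−q+σ²/2)T) / (σ√T) = (ln(40.82/52.79) + (0.0414−0.0265+0.516²/2)·1.8498) / 0.701798 = (-0.257150 + 0.273822) / 0.701798 = 0.023757
d₂ = d₁ − σ√T = 0.023757 − 0.701798 = -0.678041
e^{−rT} = 0.926277
e^{−qT} = 0.952162
N(−d₁) = 0.490523,  N(−d₂) = 0.751127
Put price V = K·e^{−rT}·N(−d₂) − S·e^{−qT}·N(−d₁) = 36.728746 − 19.065298 = 17.663448
φ(d₁) = (1/√(2π))·e^{−d₁²/2} = 0.398830
Θ = −S·e^{−qT}·φ(d₁)·σ/(2√T) − q·S·e^{−qT}·N(−d₁) + r·K·e^{−rT}·N(−d₂) = −2.940552 − 0.505230 + 1.520570 = -1.925212

price = 17.663448
Θ = -1.925212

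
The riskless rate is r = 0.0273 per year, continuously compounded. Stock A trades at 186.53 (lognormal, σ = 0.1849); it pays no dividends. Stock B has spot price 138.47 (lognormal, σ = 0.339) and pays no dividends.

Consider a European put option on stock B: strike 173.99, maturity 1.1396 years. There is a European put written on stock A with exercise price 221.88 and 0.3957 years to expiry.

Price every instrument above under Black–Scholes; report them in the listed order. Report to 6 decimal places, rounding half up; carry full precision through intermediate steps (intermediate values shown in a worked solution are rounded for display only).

price(stock B put K=173.99) = 40.294115
price(stock A put K=221.88) = 33.829477

[stock B put K=173.99]
σ√T = 0.339·√1.1396 = 0.361889
d₁ = (ln(S/K) + (r+σ²/2)T) / (σ√T) = (ln(138.47/173.99) + (0.0273+0.339²/2)·1.1396) / 0.361889 = (-0.228344 + 0.096593) / 0.361889 = -0.364064
d₂ = d₁ − σ√T = -0.364064 − 0.361889 = -0.725954
e^{−rT} = 0.969368
N(−d₁) = 0.642095,  N(−d₂) = 0.766066
price = K·e^{−rT}·N(−d₂) − S·N(−d₁) = 129.205015 − 88.910900 = 40.294115
[stock A put K=221.88]
σ√T = 0.1849·√0.3957 = 0.116311
d₁ = (ln(S/K) + (r+σ²/2)T) / (σ√T) = (ln(186.53/221.88) + (0.0273+0.1849²/2)·0.3957) / 0.116311 = (-0.173545 + 0.017567) / 0.116311 = -1.341044
d₂ = d₁ − σ√T = -1.341044 − 0.116311 = -1.457355
e^{−rT} = 0.989256
N(−d₁) = 0.910047,  N(−d₂) = 0.927491
price = K·e^{−rT}·N(−d₂) − S·N(−d₁) = 203.580539 − 169.751062 = 33.829477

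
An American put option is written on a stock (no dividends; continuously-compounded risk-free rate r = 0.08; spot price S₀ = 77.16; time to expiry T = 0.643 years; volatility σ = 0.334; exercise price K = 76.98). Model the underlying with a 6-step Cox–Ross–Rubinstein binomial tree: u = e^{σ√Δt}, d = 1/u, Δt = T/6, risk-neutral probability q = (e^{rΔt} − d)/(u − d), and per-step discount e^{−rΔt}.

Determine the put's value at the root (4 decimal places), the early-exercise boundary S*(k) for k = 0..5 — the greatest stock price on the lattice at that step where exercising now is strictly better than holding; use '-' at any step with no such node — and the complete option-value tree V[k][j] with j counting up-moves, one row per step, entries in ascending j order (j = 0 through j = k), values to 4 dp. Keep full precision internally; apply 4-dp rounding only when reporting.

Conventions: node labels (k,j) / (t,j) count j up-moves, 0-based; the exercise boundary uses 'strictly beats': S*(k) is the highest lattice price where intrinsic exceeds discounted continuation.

price = 6.3751
boundary = - - - 55.5822 62.0042 69.1682
tree:
6.3751
9.9824 3.0438
15.0053 5.3626 0.8849
21.3978 9.1646 1.8288 0.0000
27.1546 14.9758 3.7797 0.0000 0.0000
32.3152 21.3978 7.8118 0.0000 0.0000 0.0000
36.9413 27.1546 14.9758 0.0000 0.0000 0.0000 0.0000

Δt=0.10717  u=1.11554  d=0.89643  q=0.51199  discount=0.99146
step 6 (expiry): payoffs max(K−S,0) = 36.9413 27.1546 14.9758 0.0000 0.0000 0.0000 0.0000
step 5: (k=5,j=0): S=44.6648, K−S=32.3152, hold=31.6581 ⇒ V=32.3152 exercise | (k=5,j=1): S=55.5822, K−S=21.3978, hold=20.7406 ⇒ V=21.3978 exercise | (k=5,j=2): S=69.1682, K−S=7.8118, hold=7.2460 ⇒ V=7.8118 exercise | (k=5,j=3): S=86.0751, K−S=0.0000, hold=0.0000 ⇒ V=0.0000 continue | (k=5,j=4): S=107.1146, K−S=0.0000, hold=0.0000 ⇒ V=0.0000 continue | (k=5,j=5): S=133.2967, K−S=0.0000, hold=0.0000 ⇒ V=0.0000 continue  boundary S*=69.1682
step 4: (k=4,j=0): S=49.8254, K−S=27.1546, hold=26.4975 ⇒ V=27.1546 exercise | (k=4,j=1): S=62.0042, K−S=14.9758, hold=14.3186 ⇒ V=14.9758 exercise | (k=4,j=2): S=77.1600, K−S=0.0000, hold=3.7797 ⇒ V=3.7797 continue | (k=4,j=3): S=96.0203, K−S=0.0000, hold=0.0000 ⇒ V=0.0000 continue | (k=4,j=4): S=119.4907, K−S=0.0000, hold=0.0000 ⇒ V=0.0000 continue  boundary S*=62.0042
step 3: (k=3,j=0): S=55.5822, K−S=21.3978, hold=20.7406 ⇒ V=21.3978 exercise | (k=3,j=1): S=69.1682, K−S=7.8118, hold=9.1646 ⇒ V=9.1646 continue | (k=3,j=2): S=86.0751, K−S=0.0000, hold=1.8288 ⇒ V=1.8288 continue | (k=3,j=3): S=107.1146, K−S=0.0000, hold=0.0000 ⇒ V=0.0000 continue  boundary S*=55.5822
step 2: (k=2,j=0): S=62.0042, K−S=14.9758, hold=15.0053 ⇒ V=15.0053 continue | (k=2,j=1): S=77.1600, K−S=0.0000, hold=5.3626 ⇒ V=5.3626 continue | (k=2,j=2): S=96.0203, K−S=0.0000, hold=0.8849 ⇒ V=0.8849 continue  boundary S*=-
step 1: (k=1,j=0): S=69.1682, K−S=7.8118, hold=9.9824 ⇒ V=9.9824 continue | (k=1,j=1): S=86.0751, K−S=0.0000, hold=3.0438 ⇒ V=3.0438 continue  boundary S*=-
step 0: (k=0,j=0): S=77.1600, K−S=0.0000, hold=6.3751 ⇒ V=6.3751 continue  boundary S*=-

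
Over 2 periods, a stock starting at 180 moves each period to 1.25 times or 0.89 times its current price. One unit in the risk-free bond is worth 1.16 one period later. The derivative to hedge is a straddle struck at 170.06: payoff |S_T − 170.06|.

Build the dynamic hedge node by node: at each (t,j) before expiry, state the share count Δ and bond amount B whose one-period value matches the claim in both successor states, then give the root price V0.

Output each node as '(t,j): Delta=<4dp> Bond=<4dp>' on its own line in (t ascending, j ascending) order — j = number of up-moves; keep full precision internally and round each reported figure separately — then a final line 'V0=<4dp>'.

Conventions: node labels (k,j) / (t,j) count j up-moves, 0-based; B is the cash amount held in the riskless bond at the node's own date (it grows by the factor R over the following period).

(0,0): Delta=0.8172 Bond=-90.9246
(1,0): Delta=0.0470 Bond=17.9200
(1,1): Delta=1.0000 Bond=-146.6034
V0=56.1707

Arbitrage-free pricing uses the up-move probability p* = (R−d)/(u−d) = 0.7500, discounting each step at R = 1.16.
At maturity the claim pays: V(2,0)=27.4820, V(2,1)=30.1900, V(2,2)=111.1900
  t=1,j=0: stock 160.2000 → up 200.2500 (V=30.1900), down 142.5780 (V=27.4820). Price 25.4422; hedge Δ=0.0470, bond B=17.9200.
  t=1,j=1: stock 225.0000 → up 281.2500 (V=111.1900), down 200.2500 (V=30.1900). Price 78.3966; hedge Δ=1.0000, bond B=-146.6034.
  t=0,j=0: stock 180.0000 → up 225.0000 (V=78.3966), down 160.2000 (V=25.4422). Price 56.1707; hedge Δ=0.8172, bond B=-90.9246.
Verification: the root portfolio costs Δ(0,0)·S0 + B(0,0) = 56.1707, matching V0.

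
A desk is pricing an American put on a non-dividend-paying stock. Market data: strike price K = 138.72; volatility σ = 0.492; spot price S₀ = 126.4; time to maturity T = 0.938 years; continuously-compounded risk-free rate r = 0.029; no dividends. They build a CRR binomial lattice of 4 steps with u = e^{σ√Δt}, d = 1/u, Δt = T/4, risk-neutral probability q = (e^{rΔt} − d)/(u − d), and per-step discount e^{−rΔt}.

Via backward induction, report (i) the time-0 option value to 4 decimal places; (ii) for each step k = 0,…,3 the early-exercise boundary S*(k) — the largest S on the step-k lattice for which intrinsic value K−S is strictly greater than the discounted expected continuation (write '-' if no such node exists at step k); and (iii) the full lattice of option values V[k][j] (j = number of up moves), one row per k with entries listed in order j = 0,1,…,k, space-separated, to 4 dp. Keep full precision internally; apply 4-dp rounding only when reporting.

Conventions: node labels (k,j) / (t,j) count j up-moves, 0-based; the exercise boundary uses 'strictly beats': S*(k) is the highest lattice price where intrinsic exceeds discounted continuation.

params: Δt=0.23450 u=1.26903 d=0.78800 q=0.45490 e^(-rΔt)=0.99322
t_4 payoffs: 89.9828 60.2319 12.3200 0.0000 0.0000
t_3: node(3,0) S=61.8490 payoff=76.8710 vs cont=75.9309 → 76.8710 [stop]  node(3,1) S=99.6037 payoff=39.1163 vs cont=38.1761 → 39.1163 [stop]  node(3,2) S=160.4053 payoff=0.0000 vs cont=6.6701 → 6.6701 [wait]  node(3,3) S=258.3221 payoff=0.0000 vs cont=0.0000 → 0.0000 [wait]  ⇒ S*(3)=99.6037
t_2: node(2,0) S=78.4881 payoff=60.2319 vs cont=59.2917 → 60.2319 [stop]  node(2,1) S=126.4000 payoff=12.3200 vs cont=24.1913 → 24.1913 [wait]  node(2,2) S=203.5589 payoff=0.0000 vs cont=3.6112 → 3.6112 [wait]  ⇒ S*(2)=78.4881
t_1: node(1,0) S=99.6037 payoff=39.1163 vs cont=43.5398 → 43.5398 [wait]  node(1,1) S=160.4053 payoff=0.0000 vs cont=14.7289 → 14.7289 [wait]  ⇒ S*(1)=-
t_0: node(0,0) S=126.4000 payoff=12.3200 vs cont=30.2274 → 30.2274 [wait]  ⇒ S*(0)=-

price = 30.2274
boundary = - - 78.4881 99.6037
tree:
30.2274
43.5398 14.7289
60.2319 24.1913 3.6112
76.8710 39.1163 6.6701 0.0000
89.9828 60.2319 12.3200 0.0000 0.0000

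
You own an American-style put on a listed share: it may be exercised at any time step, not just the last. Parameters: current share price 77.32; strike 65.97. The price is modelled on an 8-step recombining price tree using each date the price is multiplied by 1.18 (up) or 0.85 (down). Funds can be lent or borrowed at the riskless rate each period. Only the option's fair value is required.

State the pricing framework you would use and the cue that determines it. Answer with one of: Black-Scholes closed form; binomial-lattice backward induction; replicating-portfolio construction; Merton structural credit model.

Key observation: early exercise of the strike-65.97 put must be checked at each of the 8 dates (spot 77.32), which forces a node-by-node comparison of intrinsic and continuation value backward from expiry.

framework: binomial-lattice backward induction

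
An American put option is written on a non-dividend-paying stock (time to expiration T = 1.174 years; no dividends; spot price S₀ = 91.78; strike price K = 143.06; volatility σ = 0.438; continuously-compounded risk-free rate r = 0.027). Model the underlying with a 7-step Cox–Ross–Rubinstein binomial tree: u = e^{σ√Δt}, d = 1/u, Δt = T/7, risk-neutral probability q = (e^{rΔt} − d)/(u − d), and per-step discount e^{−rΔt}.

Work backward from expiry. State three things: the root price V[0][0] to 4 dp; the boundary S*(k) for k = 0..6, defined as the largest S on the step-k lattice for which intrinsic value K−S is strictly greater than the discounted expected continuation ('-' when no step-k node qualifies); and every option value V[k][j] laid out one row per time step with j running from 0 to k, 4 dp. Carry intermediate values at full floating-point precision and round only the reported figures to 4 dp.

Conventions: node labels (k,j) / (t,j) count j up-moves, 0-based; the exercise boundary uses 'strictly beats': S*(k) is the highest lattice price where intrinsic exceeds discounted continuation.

Δt=0.16771, u=1.19647, d=0.83579, q=0.46786, disc=e^(-rΔt)=0.99548
k=7 terminal: V=max(K-S,0) → 116.9119 105.6280 89.4748 66.3509 33.2482 0.0000 0.0000 0.0000
k=6: j=0 S=31.2854 intr=111.7746 cont=111.1283 V=111.7746[EX]; j=1 S=44.7862 intr=98.2738 cont=97.6275 V=98.2738[EX]; j=2 S=64.1130 intr=78.9470 cont=78.3007 V=78.9470[EX]; j=3 S=91.7800 intr=51.2800 cont=50.6336 V=51.2800[EX]; j=4 S=131.3863 intr=11.6737 cont=17.6127 V=17.6127[hold]; j=5 S=188.0842 intr=0.0000 cont=0.0000 V=0.0000[hold]; j=6 S=269.2493 intr=0.0000 cont=0.0000 V=0.0000[hold]  S*(6)=91.7800
k=5: j=0 S=37.4320 intr=105.6280 cont=104.9817 V=105.6280[EX]; j=1 S=53.5852 intr=89.4748 cont=88.8285 V=89.4748[EX]; j=2 S=76.7091 intr=66.3509 cont=65.7045 V=66.3509[EX]; j=3 S=109.8118 intr=33.2482 cont=35.3679 V=35.3679[hold]; j=4 S=157.1995 intr=0.0000 cont=9.3301 V=9.3301[hold]; j=5 S=225.0367 intr=0.0000 cont=0.0000 V=0.0000[hold]  S*(5)=76.7091
k=4: j=0 S=44.7862 intr=98.2738 cont=97.6275 V=98.2738[EX]; j=1 S=64.1130 intr=78.9470 cont=78.3007 V=78.9470[EX]; j=2 S=91.7800 intr=51.2800 cont=51.6209 V=51.6209[hold]; j=3 S=131.3863 intr=11.6737 cont=23.0811 V=23.0811[hold]; j=4 S=188.0842 intr=0.0000 cont=4.9425 V=4.9425[hold]  S*(4)=64.1130
k=3: j=0 S=53.5852 intr=89.4748 cont=88.8285 V=89.4748[EX]; j=1 S=76.7091 intr=66.3509 cont=65.8633 V=66.3509[EX]; j=2 S=109.8118 intr=33.2482 cont=38.0954 V=38.0954[hold]; j=3 S=157.1995 intr=0.0000 cont=14.5288 V=14.5288[hold]  S*(3)=76.7091
k=2: j=0 S=64.1130 intr=78.9470 cont=78.3007 V=78.9470[EX]; j=1 S=91.7800 intr=51.2800 cont=52.8912 V=52.8912[hold]; j=2 S=131.3863 intr=11.6737 cont=26.9472 V=26.9472[hold]  S*(2)=64.1130
k=1: j=0 S=76.7091 intr=66.3509 cont=66.4550 V=66.4550[hold]; j=1 S=109.8118 intr=33.2482 cont=40.5690 V=40.5690[hold]  S*(1)=-
k=0: j=0 S=91.7800 intr=51.2800 cont=54.0984 V=54.0984[hold]  S*(0)=-

price = 54.0984
boundary = - - 64.1130 76.7091 64.1130 76.7091 91.7800
tree:
54.0984
66.4550 40.5690
78.9470 52.8912 26.9472
89.4748 66.3509 38.0954 14.5288
98.2738 78.9470 51.6209 23.0811 4.9425
105.6280 89.4748 66.3509 35.3679 9.3301 0.0000
111.7746 98.2738 78.9470 51.2800 17.6127 0.0000 0.0000
116.9119 105.6280 89.4748 66.3509 33.2482 0.0000 0.0000 0.0000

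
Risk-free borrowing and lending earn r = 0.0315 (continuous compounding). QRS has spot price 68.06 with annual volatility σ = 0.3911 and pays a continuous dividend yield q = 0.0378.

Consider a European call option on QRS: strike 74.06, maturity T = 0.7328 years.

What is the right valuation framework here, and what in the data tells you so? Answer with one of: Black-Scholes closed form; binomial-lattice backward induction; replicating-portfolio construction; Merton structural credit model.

Key observation: a European claim on QRS (strike 74.06) — a lognormal (GBM) underlying with constant rate and volatility — has an exact closed-form value; no lattice or capital structure is involved.

framework: Black-Scholes closed form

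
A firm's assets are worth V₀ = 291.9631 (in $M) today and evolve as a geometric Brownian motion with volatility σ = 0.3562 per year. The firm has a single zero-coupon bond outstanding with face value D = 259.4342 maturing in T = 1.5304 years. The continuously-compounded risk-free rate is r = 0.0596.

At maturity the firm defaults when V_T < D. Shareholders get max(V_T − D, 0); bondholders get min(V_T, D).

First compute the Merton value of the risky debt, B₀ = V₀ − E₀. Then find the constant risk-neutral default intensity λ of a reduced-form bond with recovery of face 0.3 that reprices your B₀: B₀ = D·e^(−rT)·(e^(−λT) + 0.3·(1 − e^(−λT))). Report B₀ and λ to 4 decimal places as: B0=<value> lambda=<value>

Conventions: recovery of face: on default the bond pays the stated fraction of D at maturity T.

B0=213.2833 lambda=0.1000

Apply the equity-as-call identities (strike 259.4342, horizon 1.5304 years):
d₁ = [ln(V₀/D) + (r + σ²/2)T] / (σ√T)
   = [ln(291.9631/259.4342) + (0.0596 + 0.5·0.3562²)·1.5304] / (0.3562·√1.5304)
   = [0.118124 + 0.188299] / 0.440653 = 0.695386
d₂ = d₁ − σ√T = 0.695386 − 0.440653 = 0.254733
N(d₁) = 0.756593,  N(d₂) = 0.600535,  e^(−rT) = 0.912824
E₀ = V₀·N(d₁) − D·e^(−rT)·N(d₂)
   = 291.9631·0.756593 − 259.4342·0.912824·0.600535 = 78.679804
B₀ = V₀ − E₀ = 291.9631 − 78.679804 = 213.283296
e^(−λT) = (B₀·e^(rT)/D − 0.3)/(1 − 0.3) = (213.2833·1.095501/259.4342 − 0.3)/0.7 = 0.85803105
λ = −ln(0.85803105)/1.5304 = 0.100049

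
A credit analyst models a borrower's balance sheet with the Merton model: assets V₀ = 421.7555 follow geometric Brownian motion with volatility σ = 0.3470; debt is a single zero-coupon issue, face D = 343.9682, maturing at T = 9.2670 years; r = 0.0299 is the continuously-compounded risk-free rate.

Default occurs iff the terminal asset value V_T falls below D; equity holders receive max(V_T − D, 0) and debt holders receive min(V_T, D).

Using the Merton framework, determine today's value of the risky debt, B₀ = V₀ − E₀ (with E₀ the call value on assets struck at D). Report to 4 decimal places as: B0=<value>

Equity is a call on the firm's assets struck at D = 343.9682:
d₁ = [ln(V₀/D) + (r + σ²/2)T] / (σ√T)
   = [ln(421.7555/343.9682) + (0.0299 + 0.5·0.3470²)·9.2670] / (0.3470·√9.2670)
   = [0.203877 + 0.834998] / 1.056329 = 0.983477
d₂ = d₁ − σ√T = 0.983477 − 1.056329 = -0.072852
N(d₁) = 0.837314,  N(d₂) = 0.470962,  e^(−rT) = 0.757991
E₀ = V₀·N(d₁) − D·e^(−rT)·N(d₂)
   = 421.7555·0.837314 − 343.9682·0.757991·0.470962 = 230.350078
B₀ = V₀ − E₀ = 421.7555 − 230.350078 = 191.405422

B0=191.4054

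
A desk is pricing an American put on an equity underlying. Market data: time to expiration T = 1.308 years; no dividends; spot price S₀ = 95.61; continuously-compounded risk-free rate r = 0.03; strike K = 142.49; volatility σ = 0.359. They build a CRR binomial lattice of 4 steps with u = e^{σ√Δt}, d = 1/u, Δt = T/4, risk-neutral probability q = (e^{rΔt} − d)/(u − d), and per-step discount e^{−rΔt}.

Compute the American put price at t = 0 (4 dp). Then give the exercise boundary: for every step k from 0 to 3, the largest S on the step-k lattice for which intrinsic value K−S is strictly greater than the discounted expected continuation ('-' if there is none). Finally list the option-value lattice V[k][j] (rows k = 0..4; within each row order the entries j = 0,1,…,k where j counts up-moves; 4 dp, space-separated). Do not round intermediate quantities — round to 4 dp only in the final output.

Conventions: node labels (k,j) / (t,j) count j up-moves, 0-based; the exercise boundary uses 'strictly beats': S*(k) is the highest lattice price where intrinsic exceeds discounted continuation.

params: Δt=0.32700 u=1.22788 d=0.81441 q=0.47270 e^(-rΔt)=0.99024
t_4 payoffs: 100.4292 79.0752 46.8800 0.0000 0.0000
t_3: node(3,0) S=51.6457 payoff=90.8443 vs cont=89.4533 → 90.8443 [stop]  node(3,1) S=77.8658 payoff=64.6242 vs cont=63.2332 → 64.6242 [stop]  node(3,2) S=117.3977 payoff=25.0923 vs cont=24.4785 → 25.0923 [stop]  node(3,3) S=176.9997 payoff=0.0000 vs cont=0.0000 → 0.0000 [wait]  ⇒ S*(3)=117.3977
t_2: node(2,0) S=63.4148 payoff=79.0752 vs cont=77.6842 → 79.0752 [stop]  node(2,1) S=95.6100 payoff=46.8800 vs cont=45.4890 → 46.8800 [stop]  node(2,2) S=144.1505 payoff=0.0000 vs cont=13.1020 → 13.1020 [wait]  ⇒ S*(2)=95.6100
t_1: node(1,0) S=77.8658 payoff=64.6242 vs cont=63.2332 → 64.6242 [stop]  node(1,1) S=117.3977 payoff=25.0923 vs cont=30.6114 → 30.6114 [wait]  ⇒ S*(1)=77.8658
t_0: node(0,0) S=95.6100 payoff=46.8800 vs cont=48.0724 → 48.0724 [wait]  ⇒ S*(0)=-

price = 48.0724
boundary = - 77.8658 95.6100 117.3977
tree:
48.0724
64.6242 30.6114
79.0752 46.8800 13.1020
90.8443 64.6242 25.0923 0.0000
100.4292 79.0752 46.8800 0.0000 0.0000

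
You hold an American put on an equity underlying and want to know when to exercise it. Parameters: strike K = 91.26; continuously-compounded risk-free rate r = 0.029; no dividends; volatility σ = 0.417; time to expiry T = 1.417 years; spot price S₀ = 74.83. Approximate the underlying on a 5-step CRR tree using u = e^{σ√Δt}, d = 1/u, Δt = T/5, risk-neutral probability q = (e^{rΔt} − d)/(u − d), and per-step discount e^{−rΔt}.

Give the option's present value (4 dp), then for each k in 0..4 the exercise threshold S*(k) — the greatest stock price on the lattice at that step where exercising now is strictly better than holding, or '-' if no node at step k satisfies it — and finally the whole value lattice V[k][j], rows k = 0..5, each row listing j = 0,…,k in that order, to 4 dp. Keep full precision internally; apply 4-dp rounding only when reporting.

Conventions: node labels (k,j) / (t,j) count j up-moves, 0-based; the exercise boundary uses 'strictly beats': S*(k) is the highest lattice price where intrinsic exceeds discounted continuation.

price = 23.4164
boundary = - - 48.0017 59.9330 48.0017
tree:
23.4164
32.5689 13.2254
43.2583 20.7595 4.7286
52.8144 31.3270 8.8810 0.0000
60.4680 43.2583 16.6798 0.0000 0.0000
66.5980 52.8144 31.3270 0.0000 0.0000 0.0000

Δt=0.28340, u=1.24856, d=0.80092, q=0.46316, disc=e^(-rΔt)=0.99182
k=5 terminal: V=max(K-S,0) → 66.5980 52.8144 31.3270 0.0000 0.0000 0.0000
k=4: j=0 S=30.7920 intr=60.4680 cont=59.7211 V=60.4680[EX]; j=1 S=48.0017 intr=43.2583 cont=42.5114 V=43.2583[EX]; j=2 S=74.8300 intr=16.4300 cont=16.6798 V=16.6798[hold]; j=3 S=116.6527 intr=0.0000 cont=0.0000 V=0.0000[hold]; j=4 S=181.8504 intr=0.0000 cont=0.0000 V=0.0000[hold]  S*(4)=48.0017
k=3: j=0 S=38.4456 intr=52.8144 cont=52.0674 V=52.8144[EX]; j=1 S=59.9330 intr=31.3270 cont=30.6948 V=31.3270[EX]; j=2 S=93.4298 intr=0.0000 cont=8.8810 V=8.8810[hold]; j=3 S=145.6480 intr=0.0000 cont=0.0000 V=0.0000[hold]  S*(3)=59.9330
k=2: j=0 S=48.0017 intr=43.2583 cont=42.5114 V=43.2583[EX]; j=1 S=74.8300 intr=16.4300 cont=20.7595 V=20.7595[hold]; j=2 S=116.6527 intr=0.0000 cont=4.7286 V=4.7286[hold]  S*(2)=48.0017
k=1: j=0 S=59.9330 intr=31.3270 cont=32.5689 V=32.5689[hold]; j=1 S=93.4298 intr=0.0000 cont=13.2254 V=13.2254[hold]  S*(1)=-
k=0: j=0 S=74.8300 intr=16.4300 cont=23.4164 V=23.4164[hold]  S*(0)=-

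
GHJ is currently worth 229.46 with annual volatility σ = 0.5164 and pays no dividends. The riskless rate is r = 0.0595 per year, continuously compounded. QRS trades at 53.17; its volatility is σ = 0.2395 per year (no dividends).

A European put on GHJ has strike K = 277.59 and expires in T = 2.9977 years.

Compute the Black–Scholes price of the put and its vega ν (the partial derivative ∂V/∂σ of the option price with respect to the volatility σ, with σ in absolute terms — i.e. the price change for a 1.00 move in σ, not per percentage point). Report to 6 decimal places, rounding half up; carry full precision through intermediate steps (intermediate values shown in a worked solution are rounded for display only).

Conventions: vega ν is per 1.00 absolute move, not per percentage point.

σ√T = 0.5164·√2.9977 = 0.894088
d₁ = (ln(S/K) + (r+σ²/2)T) / (σ√T) = (ln(229.46/277.59) + (0.0595+0.5164²/2)·2.9977) / 0.894088 = (-0.190416 + 0.578060) / 0.894088 = 0.433563
d₂ = d₁ − σ√T = 0.433563 − 0.894088 = -0.460525
e^{−rT} = 0.836639
N(−d₁) = 0.332303,  N(−d₂) = 0.677430
Put price V = K·e^{−rT}·N(−d₂) − S·N(−d₁) = 157.328115 − 76.250232 = 81.077883
φ(d₁) = (1/√(2π))·e^{−d₁²/2} = 0.363154
ν = S·φ(d₁)·√T = 144.275470

price = 81.077883
ν = 144.275470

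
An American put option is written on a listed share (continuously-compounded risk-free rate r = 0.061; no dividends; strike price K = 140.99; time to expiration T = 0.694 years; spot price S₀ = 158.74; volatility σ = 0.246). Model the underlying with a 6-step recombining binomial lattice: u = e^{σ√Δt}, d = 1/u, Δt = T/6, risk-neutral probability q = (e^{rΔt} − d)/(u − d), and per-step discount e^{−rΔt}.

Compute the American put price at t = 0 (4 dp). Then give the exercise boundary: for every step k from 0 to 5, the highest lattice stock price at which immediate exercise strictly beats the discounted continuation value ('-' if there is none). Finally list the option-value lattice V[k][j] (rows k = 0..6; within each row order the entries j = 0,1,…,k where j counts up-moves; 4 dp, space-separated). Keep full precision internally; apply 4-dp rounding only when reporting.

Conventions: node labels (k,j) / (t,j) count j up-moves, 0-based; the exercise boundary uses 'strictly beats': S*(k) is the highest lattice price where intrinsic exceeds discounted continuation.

price = 4.1628
boundary = - - - - 113.5918 123.5042
tree:
4.1628
7.0149 1.6010
11.4967 2.9957 0.3423
18.1784 5.5187 0.7202 0.0000
27.3982 9.9611 1.5153 0.0000 0.0000
36.5151 17.4858 3.1883 0.0000 0.0000 0.0000
44.9002 27.3982 6.7084 0.0000 0.0000 0.0000 0.0000

Δt=0.11567, u=1.08726, d=0.91974, q=0.52136, disc=e^(-rΔt)=0.99297
k=6 terminal: V=max(K-S,0) → 44.9002 27.3982 6.7084 0.0000 0.0000 0.0000 0.0000
k=5: j=0 S=104.4749 intr=36.5151 cont=35.5238 V=36.5151[EX]; j=1 S=123.5042 intr=17.4858 cont=16.4945 V=17.4858[EX]; j=2 S=145.9995 intr=0.0000 cont=3.1883 V=3.1883[hold]; j=3 S=172.5922 intr=0.0000 cont=0.0000 V=0.0000[hold]; j=4 S=204.0286 intr=0.0000 cont=0.0000 V=0.0000[hold]; j=5 S=241.1908 intr=0.0000 cont=0.0000 V=0.0000[hold]  S*(5)=123.5042
k=4: j=0 S=113.5918 intr=27.3982 cont=26.4069 V=27.3982[EX]; j=1 S=134.2816 intr=6.7084 cont=9.9611 V=9.9611[hold]; j=2 S=158.7400 intr=0.0000 cont=1.5153 V=1.5153[hold]; j=3 S=187.6533 intr=0.0000 cont=0.0000 V=0.0000[hold]; j=4 S=221.8328 intr=0.0000 cont=0.0000 V=0.0000[hold]  S*(4)=113.5918
k=3: j=0 S=123.5042 intr=17.4858 cont=18.1784 V=18.1784[hold]; j=1 S=145.9995 intr=0.0000 cont=5.5187 V=5.5187[hold]; j=2 S=172.5922 intr=0.0000 cont=0.7202 V=0.7202[hold]; j=3 S=204.0286 intr=0.0000 cont=0.0000 V=0.0000[hold]  S*(3)=-
k=2: j=0 S=134.2816 intr=6.7084 cont=11.4967 V=11.4967[hold]; j=1 S=158.7400 intr=0.0000 cont=2.9957 V=2.9957[hold]; j=2 S=187.6533 intr=0.0000 cont=0.3423 V=0.3423[hold]  S*(2)=-
k=1: j=0 S=145.9995 intr=0.0000 cont=7.0149 V=7.0149[hold]; j=1 S=172.5922 intr=0.0000 cont=1.6010 V=1.6010[hold]  S*(1)=-
k=0: j=0 S=158.7400 intr=0.0000 cont=4.1628 V=4.1628[hold]  S*(0)=-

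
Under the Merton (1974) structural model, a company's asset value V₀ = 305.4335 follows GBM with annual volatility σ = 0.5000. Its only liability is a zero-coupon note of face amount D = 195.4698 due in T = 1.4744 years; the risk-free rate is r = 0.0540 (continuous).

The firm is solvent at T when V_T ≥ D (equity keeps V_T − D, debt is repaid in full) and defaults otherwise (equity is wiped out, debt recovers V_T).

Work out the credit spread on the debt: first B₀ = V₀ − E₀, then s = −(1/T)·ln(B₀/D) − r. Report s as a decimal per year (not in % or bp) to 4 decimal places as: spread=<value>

Work the structural quantities from V₀ = 305.4335 against face 195.4698:
d₁ = [ln(V₀/D) + (r + σ²/2)T] / (σ√T)
   = [ln(305.4335/195.4698) + (0.0540 + 0.5·0.5000²)·1.4744] / (0.5000·√1.4744)
   = [0.446326 + 0.263918] / 0.607124 = 1.169849
d₂ = d₁ − σ√T = 1.169849 − 0.607124 = 0.562725
N(d₁) = 0.878969,  N(d₂) = 0.713189,  e^(−rT) = 0.923469
E₀ = V₀·N(d₁) − D·e^(−rT)·N(d₂)
   = 305.4335·0.878969 − 195.4698·0.923469·0.713189 = 139.728636
B₀ = V₀ − E₀ = 305.4335 − 139.728636 = 165.704864
spread = −(1/T)·ln(B₀/D) − r = −(1/1.4744)·ln(165.704864/195.4698) − 0.0540 = 0.05804396

spread=0.0580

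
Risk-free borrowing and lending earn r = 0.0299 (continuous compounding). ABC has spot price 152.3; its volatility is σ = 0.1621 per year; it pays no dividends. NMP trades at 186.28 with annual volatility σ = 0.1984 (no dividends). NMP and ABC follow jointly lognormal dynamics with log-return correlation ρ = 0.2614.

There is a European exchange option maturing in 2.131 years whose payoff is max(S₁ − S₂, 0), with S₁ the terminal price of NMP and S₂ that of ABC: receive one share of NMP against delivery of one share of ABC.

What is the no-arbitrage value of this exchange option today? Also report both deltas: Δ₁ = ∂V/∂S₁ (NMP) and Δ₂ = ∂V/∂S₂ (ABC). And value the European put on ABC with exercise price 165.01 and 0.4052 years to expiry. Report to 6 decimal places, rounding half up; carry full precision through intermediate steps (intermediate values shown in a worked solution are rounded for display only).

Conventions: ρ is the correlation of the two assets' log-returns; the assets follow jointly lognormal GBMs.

exchange price = 42.724210
Δ1 = 0.783964
Δ2 = -0.678350
price(ABC put K=165.01) = 13.208146

σ_eff = √(σ₁² + σ₂² − 2ρσ₁σ₂) = √(0.1984² + 0.1621² − 2·0.2614·0.1984·0.1621) = 0.220965
d₁ = (ln(S₁/S₂) + (q₂ − q₁ + σ_eff²/2)T) / (σ_eff√T) = (ln(186.28/152.3) + (0.0 − 0.0 + 0.024413)·2.131) / 0.322563 = 0.785651
d₂ = d₁ − σ_eff√T = 0.785651 − 0.322563 = 0.463088
N(d₁) = 0.783964,  N(d₂) = 0.678350
V = S₁·e^{−q₁T}·N(d₁) − S₂·e^{−q₂T}·N(d₂) = 146.036842 − 103.312631 = 42.724210
Δ₁ = e^{−q₁T}·N(d₁) = 0.783964;  Δ₂ = −e^{−q₂T}·N(d₂) = -0.678350
[vanilla: ABC put K=165.01]
σ√T = 0.1621·√0.4052 = 0.103185
d₁ = (ln(S/K) + (r+σ²/2)T) / (σ√T) = (ln(152.3/165.01) + (0.0299+0.1621²/2)·0.4052) / 0.103185 = (-0.080154 + 0.017439) / 0.103185 = -0.607788
d₂ = d₁ − σ√T = -0.607788 − 0.103185 = -0.710973
e^{−rT} = 0.987958
N(−d₁) = 0.728336,  N(−d₂) = 0.761449
price = K·e^{−rT}·N(−d₂) − S·N(−d₁) = 124.133695 − 110.925549 = 13.208146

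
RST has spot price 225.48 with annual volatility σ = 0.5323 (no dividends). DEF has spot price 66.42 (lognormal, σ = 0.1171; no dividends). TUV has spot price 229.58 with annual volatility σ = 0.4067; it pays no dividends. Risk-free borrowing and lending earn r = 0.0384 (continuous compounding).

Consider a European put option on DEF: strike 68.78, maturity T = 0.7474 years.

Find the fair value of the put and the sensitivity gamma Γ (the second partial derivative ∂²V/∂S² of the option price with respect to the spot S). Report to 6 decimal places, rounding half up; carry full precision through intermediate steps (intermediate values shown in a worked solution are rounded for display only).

price = 2.901822
Γ = 0.059327

σ√T = 0.1171·√0.7474 = 0.101236
d₁ = (ln(S/K) + (r+σ²/2)T) / (σ√T) = (ln(66.42/68.78) + (0.0384+0.1171²/2)·0.7474) / 0.101236 = (-0.034915 + 0.033824) / 0.101236 = -0.010770
d₂ = d₁ − σ√T = -0.010770 − 0.101236 = -0.112006
e^{−rT} = 0.971708
N(−d₁) = 0.504296,  N(−d₂) = 0.544591
Put price V = K·e^{−rT}·N(−d₂) − S·N(−d₁) = 36.397195 − 33.495374 = 2.901822
φ(d₁) = (1/√(2π))·e^{−d₁²/2} = 0.398919
Γ = φ(d₁) / (S·σ·√T) = 0.059327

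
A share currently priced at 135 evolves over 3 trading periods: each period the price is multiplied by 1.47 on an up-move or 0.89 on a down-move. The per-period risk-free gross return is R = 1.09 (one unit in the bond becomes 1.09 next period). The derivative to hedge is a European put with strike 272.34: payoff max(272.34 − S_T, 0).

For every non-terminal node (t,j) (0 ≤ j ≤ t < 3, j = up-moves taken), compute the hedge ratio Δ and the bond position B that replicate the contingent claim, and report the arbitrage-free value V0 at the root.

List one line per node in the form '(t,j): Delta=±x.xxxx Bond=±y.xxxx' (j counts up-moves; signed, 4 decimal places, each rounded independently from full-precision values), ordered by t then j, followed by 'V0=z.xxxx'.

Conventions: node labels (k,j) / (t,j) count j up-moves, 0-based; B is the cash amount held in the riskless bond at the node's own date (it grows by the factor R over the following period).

(0,0): Delta=-0.8000 Bond=188.2482
(1,0): Delta=-1.0000 Bond=229.2231
(1,1): Delta=-0.5699 Bond=159.5285
(2,0): Delta=-1.0000 Bond=249.8532
(2,1): Delta=-1.0000 Bond=249.8532
(2,2): Delta=-0.0751 Bond=29.5485
V0=80.2511

Risk-neutral probability p* = (R−d)/(u−d) = (1.09−0.89)/(1.47−0.89) = 0.3448.
Payoffs at expiry: V(3,0)=177.1692, V(3,1)=115.1478, V(3,2)=12.7079, V(3,3)=0.0000
(2,0): S=106.9335. Δ = (V_up−V_dn)/(S_up−S_dn) = (115.1478−177.1692)/(157.1922−95.1708) = -1.0000. V = [p*·115.1478 + (1−p*)·177.1692]/1.09 = 142.9197. B = V − Δ·S = 249.8532.
(2,1): S=176.6205. Δ = (V_up−V_dn)/(S_up−S_dn) = (12.7079−115.1478)/(259.6321−157.1922) = -1.0000. V = [p*·12.7079 + (1−p*)·115.1478]/1.09 = 73.2327. B = V − Δ·S = 249.8532.
(2,2): S=291.7215. Δ = (V_up−V_dn)/(S_up−S_dn) = (0.0000−12.7079)/(428.8306−259.6321) = -0.0751. V = [p*·0.0000 + (1−p*)·12.7079]/1.09 = 7.6384. B = V − Δ·S = 29.5485.
(1,0): S=120.1500. Δ = (V_up−V_dn)/(S_up−S_dn) = (73.2327−142.9197)/(176.6205−106.9335) = -1.0000. V = [p*·73.2327 + (1−p*)·142.9197]/1.09 = 109.0731. B = V − Δ·S = 229.2231.
(1,1): S=198.4500. Δ = (V_up−V_dn)/(S_up−S_dn) = (7.6384−73.2327)/(291.7215−176.6205) = -0.5699. V = [p*·7.6384 + (1−p*)·73.2327]/1.09 = 46.4348. B = V − Δ·S = 159.5285.
(0,0): S=135.0000. Δ = (V_up−V_dn)/(S_up−S_dn) = (46.4348−109.0731)/(198.4500−120.1500) = -0.8000. V = [p*·46.4348 + (1−p*)·109.0731]/1.09 = 80.2511. B = V − Δ·S = 188.2482.
Sanity check at the root: Δ(0,0)·S0 + B(0,0) reproduces V0 = 80.2511.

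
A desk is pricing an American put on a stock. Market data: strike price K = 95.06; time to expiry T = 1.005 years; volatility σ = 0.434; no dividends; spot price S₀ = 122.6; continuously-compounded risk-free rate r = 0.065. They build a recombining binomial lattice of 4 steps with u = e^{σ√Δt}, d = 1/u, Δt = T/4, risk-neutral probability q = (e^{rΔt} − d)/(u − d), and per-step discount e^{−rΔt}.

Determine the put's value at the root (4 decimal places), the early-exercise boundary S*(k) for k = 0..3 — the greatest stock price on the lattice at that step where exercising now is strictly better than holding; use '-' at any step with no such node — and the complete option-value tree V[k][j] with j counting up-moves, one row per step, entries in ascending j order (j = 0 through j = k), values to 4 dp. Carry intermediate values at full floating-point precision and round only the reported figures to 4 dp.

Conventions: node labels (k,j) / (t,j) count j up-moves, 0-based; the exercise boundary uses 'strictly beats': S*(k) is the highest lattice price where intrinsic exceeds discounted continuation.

price = 7.0427
boundary = - - - 63.8350
tree:
7.0427
11.9265 2.0629
19.6679 4.0588 0.0000
31.2250 7.9857 0.0000 0.0000
43.7051 15.7120 0.0000 0.0000 0.0000

params: Δt=0.25125 u=1.24302 d=0.80449 q=0.48338 e^(-rΔt)=0.98380
t_4 payoffs: 43.7051 15.7120 0.0000 0.0000 0.0000
t_3: node(3,0) S=63.8350 payoff=31.2250 vs cont=29.6852 → 31.2250 [stop]  node(3,1) S=98.6310 payoff=0.0000 vs cont=7.9857 → 7.9857 [wait]  node(3,2) S=152.3939 payoff=0.0000 vs cont=0.0000 → 0.0000 [wait]  node(3,3) S=235.4627 payoff=0.0000 vs cont=0.0000 → 0.0000 [wait]  ⇒ S*(3)=63.8350
t_2: node(2,0) S=79.3480 payoff=15.7120 vs cont=19.6679 → 19.6679 [wait]  node(2,1) S=122.6000 payoff=0.0000 vs cont=4.0588 → 4.0588 [wait]  node(2,2) S=189.4283 payoff=0.0000 vs cont=0.0000 → 0.0000 [wait]  ⇒ S*(2)=-
t_1: node(1,0) S=98.6310 payoff=0.0000 vs cont=11.9265 → 11.9265 [wait]  node(1,1) S=152.3939 payoff=0.0000 vs cont=2.0629 → 2.0629 [wait]  ⇒ S*(1)=-
t_0: node(0,0) S=122.6000 payoff=0.0000 vs cont=7.0427 → 7.0427 [wait]  ⇒ S*(0)=-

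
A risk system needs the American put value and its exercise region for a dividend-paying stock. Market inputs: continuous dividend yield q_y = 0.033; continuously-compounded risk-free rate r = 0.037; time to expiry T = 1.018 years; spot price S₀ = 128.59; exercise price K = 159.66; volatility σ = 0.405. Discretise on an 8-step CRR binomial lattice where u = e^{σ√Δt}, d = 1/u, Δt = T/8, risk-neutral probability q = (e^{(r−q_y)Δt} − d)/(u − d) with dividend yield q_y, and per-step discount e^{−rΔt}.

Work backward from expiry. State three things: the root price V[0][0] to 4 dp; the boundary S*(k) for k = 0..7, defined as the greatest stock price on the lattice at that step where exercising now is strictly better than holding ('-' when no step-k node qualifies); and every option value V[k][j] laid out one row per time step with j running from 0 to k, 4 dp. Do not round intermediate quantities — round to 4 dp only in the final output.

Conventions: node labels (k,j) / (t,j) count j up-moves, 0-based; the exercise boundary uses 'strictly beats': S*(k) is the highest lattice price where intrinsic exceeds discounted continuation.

Δt=0.12725, u=1.15543, d=0.86548, q=0.46570, disc=e^(-rΔt)=0.99530
k=8 terminal: V=max(K-S,0) → 119.1782 105.6161 87.5105 63.3391 31.0700 0.0000 0.0000 0.0000 0.0000
k=7: j=0 S=46.7739 intr=112.8861 cont=112.3322 V=112.8861[EX]; j=1 S=62.4439 intr=97.2161 cont=96.7278 V=97.2161[EX]; j=2 S=83.3637 intr=76.2963 cont=75.8957 V=76.2963[EX]; j=3 S=111.2920 intr=48.3680 cont=48.0845 V=48.3680[EX]; j=4 S=148.5767 intr=11.0833 cont=16.5227 V=16.5227[hold]; j=5 S=198.3524 intr=0.0000 cont=0.0000 V=0.0000[hold]; j=6 S=264.8039 intr=0.0000 cont=0.0000 V=0.0000[hold]; j=7 S=353.5177 intr=0.0000 cont=0.0000 V=0.0000[hold]  S*(7)=111.2920
k=6: j=0 S=54.0439 intr=105.6161 cont=105.0926 V=105.6161[EX]; j=1 S=72.1495 intr=87.5105 cont=87.0629 V=87.5105[EX]; j=2 S=96.3209 intr=63.3391 cont=62.9928 V=63.3391[EX]; j=3 S=128.5900 intr=31.0700 cont=33.3801 V=33.3801[hold]; j=4 S=171.6699 intr=0.0000 cont=8.7866 V=8.7866[hold]; j=5 S=229.1822 intr=0.0000 cont=0.0000 V=0.0000[hold]; j=6 S=305.9622 intr=0.0000 cont=0.0000 V=0.0000[hold]  S*(6)=96.3209
k=5: j=0 S=62.4439 intr=97.2161 cont=96.7278 V=97.2161[EX]; j=1 S=83.3637 intr=76.2963 cont=75.8957 V=76.2963[EX]; j=2 S=111.2920 intr=48.3680 cont=49.1552 V=49.1552[hold]; j=3 S=148.5767 intr=11.0833 cont=21.8239 V=21.8239[hold]; j=4 S=198.3524 intr=0.0000 cont=4.6726 V=4.6726[hold]; j=5 S=264.8039 intr=0.0000 cont=0.0000 V=0.0000[hold]  S*(5)=83.3637
k=4: j=0 S=72.1495 intr=87.5105 cont=87.0629 V=87.5105[EX]; j=1 S=96.3209 intr=63.3391 cont=63.3577 V=63.3577[hold]; j=2 S=128.5900 intr=31.0700 cont=36.2559 V=36.2559[hold]; j=3 S=171.6699 intr=0.0000 cont=13.7716 V=13.7716[hold]; j=4 S=229.1822 intr=0.0000 cont=2.4849 V=2.4849[hold]  S*(4)=72.1495
k=3: j=0 S=83.3637 intr=76.2963 cont=75.9043 V=76.2963[EX]; j=1 S=111.2920 intr=48.3680 cont=50.4981 V=50.4981[hold]; j=2 S=148.5767 intr=11.0833 cont=25.6638 V=25.6638[hold]; j=3 S=198.3524 intr=0.0000 cont=8.4753 V=8.4753[hold]  S*(3)=83.3637
k=2: j=0 S=96.3209 intr=63.3391 cont=63.9801 V=63.9801[hold]; j=1 S=128.5900 intr=31.0700 cont=38.7499 V=38.7499[hold]; j=2 S=171.6699 intr=0.0000 cont=17.5762 V=17.5762[hold]  S*(2)=-
k=1: j=0 S=111.2920 intr=48.3680 cont=51.9850 V=51.9850[hold]; j=1 S=148.5767 intr=11.0833 cont=28.7536 V=28.7536[hold]  S*(1)=-
k=0: j=0 S=128.5900 intr=31.0700 cont=40.9728 V=40.9728[hold]  S*(0)=-

price = 40.9728
boundary = - - - 83.3637 72.1495 83.3637 96.3209 111.2920
tree:
40.9728
51.9850 28.7536
63.9801 38.7499 17.5762
76.2963 50.4981 25.6638 8.4753
87.5105 63.3577 36.2559 13.7716 2.4849
97.2161 76.2963 49.1552 21.8239 4.6726 0.0000
105.6161 87.5105 63.3391 33.3801 8.7866 0.0000 0.0000
112.8861 97.2161 76.2963 48.3680 16.5227 0.0000 0.0000 0.0000
119.1782 105.6161 87.5105 63.3391 31.0700 0.0000 0.0000 0.0000 0.0000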